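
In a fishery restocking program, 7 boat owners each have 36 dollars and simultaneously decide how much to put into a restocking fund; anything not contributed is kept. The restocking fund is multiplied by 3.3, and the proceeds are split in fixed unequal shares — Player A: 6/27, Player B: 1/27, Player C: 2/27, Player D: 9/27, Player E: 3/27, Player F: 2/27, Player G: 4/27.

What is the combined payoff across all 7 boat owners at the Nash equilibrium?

334.80 dollars

A player with share s gets back 3.3·s per unit contributed, so full contribution is dominant for anyone with s > 1/3.3 = 0.3030 and zero contribution is dominant for anyone below.
The only share above 0.3030 is Player D's 9/27, contributing 36; the remaining 6 contribute 0. Total contributed: 36.
The restocking fund pays out 3.3 × 36 = 118.80 in total (split across the unequal shares, but the aggregate is all that matters for the group sum).
The 6 free-riders keep 36 each, adding 216. Group total = 216 + 118.80 = 334.80.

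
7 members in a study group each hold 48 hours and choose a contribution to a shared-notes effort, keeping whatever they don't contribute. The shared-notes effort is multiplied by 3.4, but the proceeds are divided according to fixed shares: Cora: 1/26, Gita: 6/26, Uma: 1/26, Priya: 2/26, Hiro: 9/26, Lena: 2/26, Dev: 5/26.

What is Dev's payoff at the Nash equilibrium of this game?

A player with share s gets back 3.4·s per unit contributed, so full contribution is dominant for anyone with s > 1/3.4 = 0.2941 and zero contribution is dominant for anyone below.
Only Hiro (9/26) clears that bar, contributing 48; the remaining 6 contribute 0. Total contributed: 48.
Dev keeps 48 and receives 3.4 × 48 × 5/26 = 31.38 from the shared-notes effort, for a payoff of 79.38.

79.38 hours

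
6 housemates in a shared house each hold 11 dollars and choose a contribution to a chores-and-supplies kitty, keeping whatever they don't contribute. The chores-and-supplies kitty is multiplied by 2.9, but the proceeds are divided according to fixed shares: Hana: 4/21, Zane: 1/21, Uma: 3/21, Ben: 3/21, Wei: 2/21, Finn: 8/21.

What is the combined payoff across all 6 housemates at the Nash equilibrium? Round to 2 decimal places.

86.90 dollars

A player with share s gets back 2.9·s per unit contributed, so full contribution is dominant for anyone with s > 1/2.9 = 0.3448 and zero contribution is dominant for anyone below.
Only Finn (8/21) clears that bar, contributing 11; the remaining 5 contribute 0. Total contributed: 11.
The chores-and-supplies kitty pays out 2.9 × 11 = 31.90 in total (split across the unequal shares, but the aggregate is all that matters for the group sum).
The 5 free-riders keep 11 each, adding 55. Group total = 55 + 31.90 = 86.90.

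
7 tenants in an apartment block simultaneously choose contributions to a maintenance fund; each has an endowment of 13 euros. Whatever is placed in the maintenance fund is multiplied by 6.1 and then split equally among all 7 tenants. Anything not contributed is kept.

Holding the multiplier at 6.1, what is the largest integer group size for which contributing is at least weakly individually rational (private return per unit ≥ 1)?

6

Private return per unit is 6.1/(group size), which is ≥ 1 whenever the group size is ≤ 6.1.
The largest such integer is 6.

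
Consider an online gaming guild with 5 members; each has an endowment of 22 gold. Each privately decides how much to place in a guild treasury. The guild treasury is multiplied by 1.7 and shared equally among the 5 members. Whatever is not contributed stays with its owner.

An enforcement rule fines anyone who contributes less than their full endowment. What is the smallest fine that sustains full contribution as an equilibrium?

Given the others contribute fully, the best deviation is to contribute 0 (any partial contribution still incurs the fine and gives up units whose private return 0.3400 is below 1).
Deviating from 22 to 0 saves 22 gold but forfeits the deviator's share of the drop in the guild treasury: 1.7/5 × 22 = 7.48.
So the deviation gain is 22 − 7.48 = 14.52, and the fine must be at least 14.52 gold to wipe it out.

14.52 gold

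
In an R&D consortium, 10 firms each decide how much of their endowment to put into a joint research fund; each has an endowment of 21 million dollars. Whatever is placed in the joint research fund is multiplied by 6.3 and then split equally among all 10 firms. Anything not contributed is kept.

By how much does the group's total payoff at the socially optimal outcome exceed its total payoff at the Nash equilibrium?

1113.00 million dollars

Each contributed unit returns 6.3/10 = 0.6300 to its contributor — below 1 — so contributing 0 is dominant for every player. At the Nash equilibrium everyone keeps their 21, and the group total is 10 × 21 = 210.
Each contributed unit returns 6.300 to the group as a whole (0.6300 to each of 10 players), which exceeds 1, so the social optimum is full contribution: group total = 6.300 × 210 = 1323.00.
Efficiency loss = 1323.00 − 210 = 1113.00.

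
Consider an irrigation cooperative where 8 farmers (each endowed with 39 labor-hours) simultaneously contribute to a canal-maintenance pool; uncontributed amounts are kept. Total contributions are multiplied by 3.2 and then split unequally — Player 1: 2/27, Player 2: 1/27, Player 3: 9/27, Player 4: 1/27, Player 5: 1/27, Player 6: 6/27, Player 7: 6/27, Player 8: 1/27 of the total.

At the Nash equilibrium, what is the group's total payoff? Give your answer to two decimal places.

A player with share s gets back 3.2·s per unit contributed, so full contribution is dominant for anyone with s > 1/3.2 = 0.3125 and zero contribution is dominant for anyone below.
Only Player 3 (9/27) clears that bar, contributing 39; the remaining 7 contribute 0. Total contributed: 39.
The canal-maintenance pool pays out 3.2 × 39 = 124.80 in total (split across the unequal shares, but the aggregate is all that matters for the group sum).
The 7 free-riders keep 39 each, adding 273. Group total = 273 + 124.80 = 397.80.

397.80 labor-hours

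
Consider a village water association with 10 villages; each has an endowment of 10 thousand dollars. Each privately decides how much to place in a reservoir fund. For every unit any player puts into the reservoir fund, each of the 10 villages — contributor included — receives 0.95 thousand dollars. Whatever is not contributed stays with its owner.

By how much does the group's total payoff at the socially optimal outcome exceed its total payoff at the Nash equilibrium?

850.00 thousand dollars

The private return per contributed unit is 0.95 < 1, so contributing 0 is dominant for every player. At the Nash equilibrium everyone keeps their 10, and the group total is 10 × 10 = 100.
Each contributed unit returns 9.500 to the group as a whole (0.95 to each of 10 players), which exceeds 1, so the social optimum is full contribution: group total = 9.500 × 100 = 950.00.
Efficiency loss = 950.00 − 100 = 850.00.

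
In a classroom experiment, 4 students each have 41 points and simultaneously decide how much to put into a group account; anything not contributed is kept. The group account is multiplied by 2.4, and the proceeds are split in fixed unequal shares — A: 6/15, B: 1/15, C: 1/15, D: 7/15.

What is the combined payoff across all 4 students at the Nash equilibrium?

221.40 points

For player j, contributing a unit is worthwhile iff 2.4 × (j's share) ≥ 1, i.e. iff j's share is at least 0.4167.
Only D (7/15) clears that bar, contributing 41; the remaining 3 contribute 0. Total contributed: 41.
The group account pays out 2.4 × 41 = 98.40 in total (split across the unequal shares, but the aggregate is all that matters for the group sum).
The 3 free-riders keep 41 each, adding 123. Group total = 123 + 98.40 = 221.40.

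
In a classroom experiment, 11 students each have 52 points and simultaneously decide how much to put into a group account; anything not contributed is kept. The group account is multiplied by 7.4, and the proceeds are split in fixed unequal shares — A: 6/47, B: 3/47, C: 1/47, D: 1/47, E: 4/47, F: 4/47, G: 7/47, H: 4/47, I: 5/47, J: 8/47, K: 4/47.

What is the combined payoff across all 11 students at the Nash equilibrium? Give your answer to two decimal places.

Player j's private return per contributed unit is 7.4 × (j's share). Contributing is weakly dominant for j when that share is at least 1/7.4 = 0.1351, and contributing 0 is dominant otherwise.
The shares above 0.1351 belong to G and J, contributing 52 each; the remaining 9 contribute 0. Total contributed: 104.
The group account pays out 7.4 × 104 = 769.60 in total (split across the unequal shares, but the aggregate is all that matters for the group sum).
The 9 free-riders keep 52 each, adding 468. Group total = 468 + 769.60 = 1237.60.

1237.60 points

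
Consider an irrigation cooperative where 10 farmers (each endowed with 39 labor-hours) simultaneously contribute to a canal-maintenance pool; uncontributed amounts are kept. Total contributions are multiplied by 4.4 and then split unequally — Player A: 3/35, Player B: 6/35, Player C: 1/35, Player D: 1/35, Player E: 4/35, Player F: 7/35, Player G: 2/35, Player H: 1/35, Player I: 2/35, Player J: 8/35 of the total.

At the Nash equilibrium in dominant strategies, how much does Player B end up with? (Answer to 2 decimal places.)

Each unit j contributes comes back to j as 4.4 × (j's share), so j prefers to contribute only if that share exceeds 1/4.4 = 0.2273; otherwise keeping the unit dominates.
Only Player J (8/35) clears that bar, contributing 39; the remaining 9 contribute 0. Total contributed: 39.
Player B keeps 39 and receives 4.4 × 39 × 6/35 = 29.42 from the canal-maintenance pool, for a payoff of 68.42.

68.42 labor-hours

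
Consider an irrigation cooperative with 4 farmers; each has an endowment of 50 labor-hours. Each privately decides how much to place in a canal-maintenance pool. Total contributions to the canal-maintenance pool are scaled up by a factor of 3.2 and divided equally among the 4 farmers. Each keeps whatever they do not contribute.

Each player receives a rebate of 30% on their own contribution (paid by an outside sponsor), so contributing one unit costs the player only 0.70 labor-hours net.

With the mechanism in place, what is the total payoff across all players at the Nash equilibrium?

Under the mechanism each unit contributed yields (3.2/4) / 0.70 = 1.1429 back to its contributor per unit of net cost, which exceeds 1, making full contribution the dominant choice for everyone.
So the Nash equilibrium is full contribution by all 4; the group earns 4 × (50 × 0.30 + 3.2 × 50) = 700.00.

700.00 labor-hours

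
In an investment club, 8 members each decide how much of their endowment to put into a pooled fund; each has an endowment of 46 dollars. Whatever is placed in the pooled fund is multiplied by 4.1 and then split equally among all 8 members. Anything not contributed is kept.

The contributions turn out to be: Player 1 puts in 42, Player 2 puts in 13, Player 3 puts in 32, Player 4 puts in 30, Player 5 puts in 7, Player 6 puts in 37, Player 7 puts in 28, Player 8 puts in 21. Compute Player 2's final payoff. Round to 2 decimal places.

140.63 dollars

Total contributed: 42 + 13 + 32 + 30 + 7 + 37 + 28 + 21 = 210.
Each receives 4.1 × 210 / 8 = 107.63 from the pooled fund.
Player 2 keeps 46 − 13 = 33, so Player 2's payoff is 33 + 107.63 = 140.63.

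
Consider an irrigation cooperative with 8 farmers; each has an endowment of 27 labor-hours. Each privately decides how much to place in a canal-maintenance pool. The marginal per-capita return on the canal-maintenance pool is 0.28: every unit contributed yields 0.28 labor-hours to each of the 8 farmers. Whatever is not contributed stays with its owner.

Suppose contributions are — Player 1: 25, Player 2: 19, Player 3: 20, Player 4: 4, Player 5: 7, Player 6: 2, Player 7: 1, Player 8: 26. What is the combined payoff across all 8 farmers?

344.96 labor-hours

Total contributed: 25 + 19 + 20 + 4 + 7 + 2 + 1 + 26 = 104; total kept: 8 × 27 − 104 = 112.
The canal-maintenance pool pays out 0.28 × 8 × 104 = 232.96 in aggregate.
Group total = 112 + 232.96 = 344.96.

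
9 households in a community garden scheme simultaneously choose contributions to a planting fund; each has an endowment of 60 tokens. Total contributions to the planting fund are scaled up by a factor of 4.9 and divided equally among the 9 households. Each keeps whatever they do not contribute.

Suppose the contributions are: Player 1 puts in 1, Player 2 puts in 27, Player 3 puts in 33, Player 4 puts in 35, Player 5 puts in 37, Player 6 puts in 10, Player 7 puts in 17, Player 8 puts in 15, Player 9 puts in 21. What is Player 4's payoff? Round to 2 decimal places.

Total contributed: 1 + 27 + 33 + 35 + 37 + 10 + 17 + 15 + 21 = 196.
Each receives 4.9 × 196 / 9 = 106.71 from the planting fund.
Player 4 keeps 60 − 35 = 25, so Player 4's payoff is 25 + 106.71 = 131.71.

131.71 tokens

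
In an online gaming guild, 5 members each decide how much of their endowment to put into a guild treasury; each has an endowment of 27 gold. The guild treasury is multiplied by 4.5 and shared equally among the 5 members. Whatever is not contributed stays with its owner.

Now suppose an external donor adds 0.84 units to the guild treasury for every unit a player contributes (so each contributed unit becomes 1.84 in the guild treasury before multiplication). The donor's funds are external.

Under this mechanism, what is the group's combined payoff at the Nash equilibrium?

Under the mechanism each unit contributed yields 4.5 × 1.84 / 5 = 1.6560 back to its contributor per unit of net cost, which exceeds 1, making full contribution the dominant choice for everyone.
At the Nash equilibrium everyone contributes 27. Group total payoff = 4.5 × 1.84 × 135 = 1117.80.

1117.80 gold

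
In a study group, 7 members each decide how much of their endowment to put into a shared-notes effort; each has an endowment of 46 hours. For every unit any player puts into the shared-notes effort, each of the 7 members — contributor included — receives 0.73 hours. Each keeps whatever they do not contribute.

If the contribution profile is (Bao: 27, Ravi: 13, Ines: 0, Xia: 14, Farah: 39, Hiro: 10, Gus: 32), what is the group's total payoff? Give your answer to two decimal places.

Total contributed: 27 + 13 + 0 + 14 + 39 + 10 + 32 = 135; total kept: 7 × 46 − 135 = 187.
The shared-notes effort pays out 0.73 × 7 × 135 = 689.85 in aggregate.
Group total = 187 + 689.85 = 876.85.

876.85 hours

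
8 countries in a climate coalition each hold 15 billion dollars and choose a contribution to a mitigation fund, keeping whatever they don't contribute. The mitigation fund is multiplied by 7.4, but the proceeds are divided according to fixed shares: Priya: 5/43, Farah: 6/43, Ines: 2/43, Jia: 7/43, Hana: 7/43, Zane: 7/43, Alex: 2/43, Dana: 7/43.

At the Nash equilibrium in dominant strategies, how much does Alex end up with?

Player j's private return per contributed unit is 7.4 × (j's share). Contributing is weakly dominant for j when that share is at least 1/7.4 = 0.1351, and contributing 0 is dominant otherwise.
Farah, Jia, Hana, Zane and Dana are above the threshold, contributing 15 each; the remaining 3 contribute 0. Total contributed: 75.
Alex keeps 15 and receives 7.4 × 75 × 2/43 = 25.81 from the mitigation fund, for a payoff of 40.81.

40.81 billion dollars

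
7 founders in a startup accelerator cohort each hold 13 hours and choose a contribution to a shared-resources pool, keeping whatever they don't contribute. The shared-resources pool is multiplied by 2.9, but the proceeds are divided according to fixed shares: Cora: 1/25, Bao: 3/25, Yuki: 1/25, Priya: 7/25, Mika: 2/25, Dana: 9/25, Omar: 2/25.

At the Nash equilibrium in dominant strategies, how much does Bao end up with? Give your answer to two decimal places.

17.52 hours

Player j's private return per contributed unit is 2.9 × (j's share). Contributing is weakly dominant for j when that share is at least 1/2.9 = 0.3448, and contributing 0 is dominant otherwise.
Only Dana (9/25) clears that bar, contributing 13; the remaining 6 contribute 0. Total contributed: 13.
Bao keeps 13 and receives 2.9 × 13 × 3/25 = 4.52 from the shared-resources pool, for a payoff of 17.52.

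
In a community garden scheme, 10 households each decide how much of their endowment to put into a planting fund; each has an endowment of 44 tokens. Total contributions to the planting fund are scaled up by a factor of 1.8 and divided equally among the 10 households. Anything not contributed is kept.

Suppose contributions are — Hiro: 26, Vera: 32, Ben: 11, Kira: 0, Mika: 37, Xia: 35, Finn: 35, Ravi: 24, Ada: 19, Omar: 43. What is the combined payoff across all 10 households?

Total contributed: 26 + 32 + 11 + 0 + 37 + 35 + 35 + 24 + 19 + 43 = 262; total kept: 10 × 44 − 262 = 178.
The planting fund pays out 1.8 × 262 = 471.60 in aggregate.
Group total = 178 + 471.60 = 649.60.

649.60 tokens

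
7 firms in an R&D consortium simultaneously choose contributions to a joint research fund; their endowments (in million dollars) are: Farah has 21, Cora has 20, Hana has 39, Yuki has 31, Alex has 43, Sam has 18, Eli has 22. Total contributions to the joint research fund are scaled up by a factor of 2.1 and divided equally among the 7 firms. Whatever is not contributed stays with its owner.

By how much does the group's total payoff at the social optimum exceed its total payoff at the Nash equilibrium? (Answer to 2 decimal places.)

213.40 million dollars

The private return per contributed unit is 2.1/7 = 0.3000 < 1 for every player regardless of endowment, so the Nash equilibrium is zero contribution and the group total is Σ E_j = 21 + 20 + 39 + 31 + 43 + 18 + 22 = 194.
Each contributed unit returns 2.100 to the group, so the social optimum is full contribution by everyone: group total = 2.100 × 194 = 407.40.
Efficiency loss = (2.100 − 1) × 194 = 213.40.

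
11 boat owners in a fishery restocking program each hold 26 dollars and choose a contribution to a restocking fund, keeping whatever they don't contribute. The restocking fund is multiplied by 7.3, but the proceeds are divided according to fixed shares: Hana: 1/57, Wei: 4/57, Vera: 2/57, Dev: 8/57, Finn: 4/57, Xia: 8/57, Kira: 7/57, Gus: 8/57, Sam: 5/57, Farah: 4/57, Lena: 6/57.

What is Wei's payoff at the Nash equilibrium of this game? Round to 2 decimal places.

For player j, contributing a unit is worthwhile iff 7.3 × (j's share) ≥ 1, i.e. iff j's share is at least 0.1370.
Dev, Xia and Gus clear that bar, contributing 26 each; the remaining 8 contribute 0. Total contributed: 78.
Wei keeps 26 and receives 7.3 × 78 × 4/57 = 39.96 from the restocking fund, for a payoff of 65.96.

65.96 dollars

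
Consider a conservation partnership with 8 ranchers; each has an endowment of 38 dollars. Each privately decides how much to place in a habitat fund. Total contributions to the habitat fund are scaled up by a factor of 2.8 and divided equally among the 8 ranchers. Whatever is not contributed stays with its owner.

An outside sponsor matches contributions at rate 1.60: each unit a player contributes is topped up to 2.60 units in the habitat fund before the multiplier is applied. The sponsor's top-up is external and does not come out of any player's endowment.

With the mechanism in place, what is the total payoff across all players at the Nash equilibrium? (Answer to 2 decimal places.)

304.00 dollars

With the mechanism, a contributed unit returns 2.8 × 2.60 / 8 = 0.9100 per unit of net cost — still below 1 — so contributing 0 remains dominant for every player.
At the Nash equilibrium no one contributes; group total payoff = 8 × 38 = 304.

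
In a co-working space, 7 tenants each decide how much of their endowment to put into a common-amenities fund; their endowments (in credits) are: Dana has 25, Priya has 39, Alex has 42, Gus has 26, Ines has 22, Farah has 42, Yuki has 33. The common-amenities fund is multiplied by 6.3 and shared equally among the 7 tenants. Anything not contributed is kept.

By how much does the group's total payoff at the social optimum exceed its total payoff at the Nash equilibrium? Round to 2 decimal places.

The private return per contributed unit is 6.3/7 = 0.9000 < 1 for every player regardless of endowment, so the Nash equilibrium is zero contribution and the group total is Σ E_j = 25 + 39 + 42 + 26 + 22 + 42 + 33 = 229.
Each contributed unit returns 6.300 to the group, so the social optimum is full contribution by everyone: group total = 6.300 × 229 = 1442.70.
Efficiency loss = (6.300 − 1) × 229 = 1213.70.

1213.70 credits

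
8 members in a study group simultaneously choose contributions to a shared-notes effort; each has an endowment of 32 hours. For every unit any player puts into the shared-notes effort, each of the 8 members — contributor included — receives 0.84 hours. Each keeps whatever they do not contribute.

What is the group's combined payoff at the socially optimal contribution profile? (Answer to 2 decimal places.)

Each contributed unit returns 6.720 to the group as a whole (0.84 to each of 8 players), which exceeds 1, so the social optimum is full contribution: group total = 6.720 × 256 = 1720.32.

1720.32 hours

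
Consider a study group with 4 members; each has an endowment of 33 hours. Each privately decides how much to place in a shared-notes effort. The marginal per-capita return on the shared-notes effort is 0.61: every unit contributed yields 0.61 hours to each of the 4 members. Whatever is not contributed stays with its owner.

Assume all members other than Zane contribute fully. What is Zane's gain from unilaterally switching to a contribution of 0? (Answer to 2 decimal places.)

Switching from a contribution of 33 to 0 lets Zane keep an extra 33 hours, but lowers the shared-notes effort by 33, which costs Zane their own share of that drop: 0.61 × 33 = 20.13.
Net gain = 33 − 20.13 = 12.87. The private return per contributed unit (0.61) is below 1, so free-riding is indeed the best response regardless of what the others do.

12.87 hours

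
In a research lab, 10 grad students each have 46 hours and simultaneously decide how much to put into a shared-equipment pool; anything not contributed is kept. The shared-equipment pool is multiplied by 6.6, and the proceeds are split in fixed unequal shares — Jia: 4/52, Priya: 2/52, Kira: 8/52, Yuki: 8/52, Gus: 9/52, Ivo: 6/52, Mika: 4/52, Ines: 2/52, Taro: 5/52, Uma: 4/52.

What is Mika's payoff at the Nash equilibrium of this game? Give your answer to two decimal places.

Each unit j contributes comes back to j as 6.6 × (j's share), so j prefers to contribute only if that share exceeds 1/6.6 = 0.1515; otherwise keeping the unit dominates.
Kira, Yuki and Gus clear that bar, contributing 46 each; the remaining 7 contribute 0. Total contributed: 138.
Mika keeps 46 and receives 6.6 × 138 × 4/52 = 70.06 from the shared-equipment pool, for a payoff of 116.06.

116.06 hours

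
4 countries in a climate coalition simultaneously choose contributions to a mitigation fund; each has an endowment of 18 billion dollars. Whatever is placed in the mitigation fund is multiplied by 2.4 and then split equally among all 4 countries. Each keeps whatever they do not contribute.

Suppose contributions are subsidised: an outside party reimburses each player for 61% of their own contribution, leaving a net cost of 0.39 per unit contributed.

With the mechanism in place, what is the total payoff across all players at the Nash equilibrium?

216.72 billion dollars

The effective private return per unit is now (2.4/4) / 0.39 = 1.5385 > 1, so every player's dominant strategy flips to full contribution.
So the Nash equilibrium is full contribution by all 4; the group earns 4 × (18 × 0.61 + 2.4 × 18) = 216.72.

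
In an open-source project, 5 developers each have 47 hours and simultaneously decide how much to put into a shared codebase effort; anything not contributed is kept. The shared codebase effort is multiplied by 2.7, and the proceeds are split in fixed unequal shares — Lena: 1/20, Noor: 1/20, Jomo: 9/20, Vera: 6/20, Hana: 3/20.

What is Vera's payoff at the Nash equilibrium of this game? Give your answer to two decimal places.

Each unit j contributes comes back to j as 2.7 × (j's share), so j prefers to contribute only if that share exceeds 1/2.7 = 0.3704; otherwise keeping the unit dominates.
Only Jomo (9/20) clears that bar, contributing 47; the remaining 4 contribute 0. Total contributed: 47.
Vera keeps 47 and receives 2.7 × 47 × 6/20 = 38.07 from the shared codebase effort, for a payoff of 85.07.

85.07 hours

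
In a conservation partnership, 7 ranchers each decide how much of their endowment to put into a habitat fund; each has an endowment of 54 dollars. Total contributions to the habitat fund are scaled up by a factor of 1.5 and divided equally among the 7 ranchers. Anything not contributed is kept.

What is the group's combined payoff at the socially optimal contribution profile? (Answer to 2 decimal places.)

Each contributed unit returns 1.500 to the group as a whole (0.2143 to each of 7 players), which exceeds 1, so the social optimum is full contribution: group total = 1.500 × 378 = 567.00.

567.00 dollars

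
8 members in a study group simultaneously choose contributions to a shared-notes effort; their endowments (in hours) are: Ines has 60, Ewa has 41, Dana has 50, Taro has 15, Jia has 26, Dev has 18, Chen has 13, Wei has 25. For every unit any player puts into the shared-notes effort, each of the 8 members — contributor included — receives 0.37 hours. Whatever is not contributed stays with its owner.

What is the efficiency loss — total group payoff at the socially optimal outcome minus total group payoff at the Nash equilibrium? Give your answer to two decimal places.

486.08 hours

The private return per contributed unit is 0.37 < 1 for everyone, so the Nash equilibrium is zero contribution and the group total is Σ E_j = 60 + 41 + 50 + 15 + 26 + 18 + 13 + 25 = 248.
Each contributed unit returns 2.960 to the group, so the social optimum is full contribution by everyone: group total = 2.960 × 248 = 734.08.
Efficiency loss = (2.960 − 1) × 248 = 486.08.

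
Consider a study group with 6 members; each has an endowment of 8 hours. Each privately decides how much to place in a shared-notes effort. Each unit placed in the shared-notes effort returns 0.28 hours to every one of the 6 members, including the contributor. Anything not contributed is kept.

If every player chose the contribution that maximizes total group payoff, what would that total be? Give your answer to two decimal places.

80.64 hours

Each contributed unit returns 1.680 to the group as a whole (0.28 to each of 6 players), which exceeds 1, so the social optimum is full contribution: group total = 1.680 × 48 = 80.64.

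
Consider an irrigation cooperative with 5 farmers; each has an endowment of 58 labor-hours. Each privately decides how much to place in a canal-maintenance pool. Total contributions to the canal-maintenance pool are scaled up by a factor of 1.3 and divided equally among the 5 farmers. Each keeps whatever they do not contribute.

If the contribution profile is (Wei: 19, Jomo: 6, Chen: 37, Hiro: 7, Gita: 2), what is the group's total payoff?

Total contributed: 19 + 6 + 37 + 7 + 2 = 71; total kept: 5 × 58 − 71 = 219.
The canal-maintenance pool pays out 1.3 × 71 = 92.30 in aggregate.
Group total = 219 + 92.30 = 311.30.

311.30 labor-hours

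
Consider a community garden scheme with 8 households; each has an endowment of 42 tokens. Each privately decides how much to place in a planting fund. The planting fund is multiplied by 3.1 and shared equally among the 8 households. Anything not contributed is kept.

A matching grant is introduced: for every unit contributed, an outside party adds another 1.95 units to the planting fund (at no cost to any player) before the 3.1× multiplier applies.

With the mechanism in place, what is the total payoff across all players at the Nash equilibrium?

With the mechanism, a contributed unit returns 3.1 × 2.95 / 8 = 1.1431 per unit of net cost to the contributor — now above 1 — so contributing fully is weakly dominant for every player.
At the Nash equilibrium everyone contributes 42. Group total payoff = 3.1 × 2.95 × 336 = 3072.72.

3072.72 tokens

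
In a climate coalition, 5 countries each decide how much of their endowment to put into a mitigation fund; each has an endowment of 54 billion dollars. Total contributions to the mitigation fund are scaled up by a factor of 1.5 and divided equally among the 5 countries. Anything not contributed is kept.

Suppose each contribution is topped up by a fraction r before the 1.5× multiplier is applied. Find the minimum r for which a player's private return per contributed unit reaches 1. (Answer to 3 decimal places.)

With matching at rate r, one contributed unit becomes (1 + r) in the mitigation fund and returns 1.5 × (1 + r) / 5 to the contributor.
Setting this equal to 1: 1 + r = 5/1.5 = 3.3333.
So the minimum matching rate is r = 3.3333 − 1 = 2.333.

2.333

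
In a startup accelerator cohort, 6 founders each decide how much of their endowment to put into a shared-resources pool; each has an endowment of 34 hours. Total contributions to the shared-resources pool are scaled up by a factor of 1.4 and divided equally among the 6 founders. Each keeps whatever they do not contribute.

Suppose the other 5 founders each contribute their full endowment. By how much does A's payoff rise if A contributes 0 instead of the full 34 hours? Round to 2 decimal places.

26.07 hours

Switching from a contribution of 34 to 0 lets A keep an extra 34 hours, but lowers the shared-resources pool by 34, which costs A their own share of that drop: 1.4/6 × 34 = 7.93.
Net gain = 34 − 7.93 = 26.07. The private return per contributed unit (0.2333) is below 1, so free-riding is indeed the best response regardless of what the others do.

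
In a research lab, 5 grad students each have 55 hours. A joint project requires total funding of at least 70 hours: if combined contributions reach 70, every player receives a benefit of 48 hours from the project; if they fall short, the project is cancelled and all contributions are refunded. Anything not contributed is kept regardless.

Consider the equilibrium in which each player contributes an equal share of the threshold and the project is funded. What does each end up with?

Equal share of the threshold: 70/5 = 14.
At this profile no one gains by cutting their contribution: any cut drops the total below 70, the project is cancelled, contributions are refunded, and the deviator ends with 55, which is less than 55 − 14 + 48 = 89. Contributing more than 14 just wastes the excess. So contributing exactly 14 is a best response.
Each player's payoff: 55 − 14 + 48 = 89.

89 hours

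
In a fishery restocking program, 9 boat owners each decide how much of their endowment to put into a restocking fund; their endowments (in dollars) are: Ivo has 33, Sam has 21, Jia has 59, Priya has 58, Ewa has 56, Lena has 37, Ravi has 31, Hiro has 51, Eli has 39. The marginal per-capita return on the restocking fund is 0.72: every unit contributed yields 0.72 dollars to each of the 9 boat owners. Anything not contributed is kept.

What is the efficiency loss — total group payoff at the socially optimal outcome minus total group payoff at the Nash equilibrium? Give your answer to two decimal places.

The private return per contributed unit is 0.72 < 1 for everyone, so the Nash equilibrium is zero contribution and the group total is Σ E_j = 33 + 21 + 59 + 58 + 56 + 37 + 31 + 51 + 39 = 385.
Each contributed unit returns 6.480 to the group, so the social optimum is full contribution by everyone: group total = 6.480 × 385 = 2494.80.
Efficiency loss = (6.480 − 1) × 385 = 2109.80.

2109.80 dollars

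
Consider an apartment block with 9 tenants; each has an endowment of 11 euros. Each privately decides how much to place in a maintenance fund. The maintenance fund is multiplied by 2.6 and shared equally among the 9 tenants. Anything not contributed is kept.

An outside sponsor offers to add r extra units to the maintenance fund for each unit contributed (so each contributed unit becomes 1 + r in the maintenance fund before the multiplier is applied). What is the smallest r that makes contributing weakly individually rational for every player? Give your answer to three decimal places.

With matching at rate r, one contributed unit becomes (1 + r) in the maintenance fund and returns 2.6 × (1 + r) / 9 to the contributor.
Setting this equal to 1: 1 + r = 9/2.6 = 3.4615.
So the minimum matching rate is r = 3.4615 − 1 = 2.462.

2.462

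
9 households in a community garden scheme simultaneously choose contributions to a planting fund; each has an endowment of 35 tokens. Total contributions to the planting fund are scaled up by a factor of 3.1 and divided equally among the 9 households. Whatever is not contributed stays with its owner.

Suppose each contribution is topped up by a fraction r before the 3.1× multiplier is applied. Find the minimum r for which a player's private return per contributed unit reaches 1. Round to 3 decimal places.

With matching at rate r, one contributed unit becomes (1 + r) in the planting fund and returns 3.1 × (1 + r) / 9 to the contributor.
Setting this equal to 1: 1 + r = 9/3.1 = 2.9032.
So the minimum matching rate is r = 2.9032 − 1 = 1.903.

1.903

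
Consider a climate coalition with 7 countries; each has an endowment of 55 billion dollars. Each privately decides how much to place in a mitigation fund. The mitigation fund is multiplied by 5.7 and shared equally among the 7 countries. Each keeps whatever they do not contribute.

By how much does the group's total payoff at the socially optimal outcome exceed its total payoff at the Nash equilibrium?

1809.50 billion dollars

Each contributed unit returns 5.7/7 = 0.8143 to its contributor — below 1 — so contributing 0 is dominant for every player. At the Nash equilibrium everyone keeps their 55, and the group total is 7 × 55 = 385.
Each contributed unit returns 5.700 to the group as a whole (0.8143 to each of 7 players), which exceeds 1, so the social optimum is full contribution: group total = 5.700 × 385 = 2194.50.
Efficiency loss = 2194.50 − 385 = 1809.50.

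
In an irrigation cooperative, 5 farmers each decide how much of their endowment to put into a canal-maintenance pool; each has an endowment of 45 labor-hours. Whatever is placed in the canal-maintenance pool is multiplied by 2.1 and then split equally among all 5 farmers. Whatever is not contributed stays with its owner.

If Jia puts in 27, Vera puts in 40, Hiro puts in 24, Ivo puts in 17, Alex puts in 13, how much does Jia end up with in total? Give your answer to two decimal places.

68.82 labor-hours

Total contributed: 27 + 40 + 24 + 17 + 13 = 121.
Each receives 2.1 × 121 / 5 = 50.82 from the canal-maintenance pool.
Jia keeps 45 − 27 = 18, so Jia's payoff is 18 + 50.82 = 68.82.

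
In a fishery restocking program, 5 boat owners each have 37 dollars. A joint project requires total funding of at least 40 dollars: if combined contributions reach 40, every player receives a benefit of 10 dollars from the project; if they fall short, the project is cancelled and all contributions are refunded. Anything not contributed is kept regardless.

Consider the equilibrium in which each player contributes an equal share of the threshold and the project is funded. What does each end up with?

Equal share of the threshold: 40/5 = 8.
At this profile no one gains by cutting their contribution: any cut drops the total below 40, the project is cancelled, contributions are refunded, and the deviator ends with 37, which is less than 37 − 8 + 10 = 39. Contributing more than 8 just wastes the excess. So contributing exactly 8 is a best response.
Each player's payoff: 37 − 8 + 10 = 39.

39 dollars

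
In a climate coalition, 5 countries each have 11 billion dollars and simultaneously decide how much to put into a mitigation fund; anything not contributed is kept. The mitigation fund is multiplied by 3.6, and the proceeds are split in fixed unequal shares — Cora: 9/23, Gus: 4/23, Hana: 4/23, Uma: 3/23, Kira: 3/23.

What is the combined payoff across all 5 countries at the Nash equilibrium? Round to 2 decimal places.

83.60 billion dollars

For player j, contributing a unit is worthwhile iff 3.6 × (j's share) ≥ 1, i.e. iff j's share is at least 0.2778.
Only Cora (9/23) clears that bar, contributing 11; the remaining 4 contribute 0. Total contributed: 11.
The mitigation fund pays out 3.6 × 11 = 39.60 in total (split across the unequal shares, but the aggregate is all that matters for the group sum).
The 4 free-riders keep 11 each, adding 44. Group total = 44 + 39.60 = 83.60.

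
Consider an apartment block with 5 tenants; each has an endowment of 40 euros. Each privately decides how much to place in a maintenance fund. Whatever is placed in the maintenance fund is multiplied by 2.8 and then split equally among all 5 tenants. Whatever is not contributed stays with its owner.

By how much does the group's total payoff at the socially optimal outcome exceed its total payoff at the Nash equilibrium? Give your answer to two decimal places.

Each contributed unit returns 2.8/5 = 0.5600 to its contributor — below 1 — so contributing 0 is dominant for every player. At the Nash equilibrium everyone keeps their 40, and the group total is 5 × 40 = 200.
Each contributed unit returns 2.800 to the group as a whole (0.5600 to each of 5 players), which exceeds 1, so the social optimum is full contribution: group total = 2.800 × 200 = 560.00.
Efficiency loss = 560.00 − 200 = 360.00.

360.00 euros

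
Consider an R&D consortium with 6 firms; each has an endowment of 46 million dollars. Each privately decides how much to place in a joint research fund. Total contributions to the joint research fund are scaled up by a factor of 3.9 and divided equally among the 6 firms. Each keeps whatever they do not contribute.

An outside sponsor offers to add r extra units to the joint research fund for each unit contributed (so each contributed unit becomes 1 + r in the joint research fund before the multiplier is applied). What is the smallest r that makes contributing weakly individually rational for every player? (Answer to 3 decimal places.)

0.538

With matching at rate r, one contributed unit becomes (1 + r) in the joint research fund and returns 3.9 × (1 + r) / 6 to the contributor.
Setting this equal to 1: 1 + r = 6/3.9 = 1.5385.
So the minimum matching rate is r = 1.5385 − 1 = 0.538.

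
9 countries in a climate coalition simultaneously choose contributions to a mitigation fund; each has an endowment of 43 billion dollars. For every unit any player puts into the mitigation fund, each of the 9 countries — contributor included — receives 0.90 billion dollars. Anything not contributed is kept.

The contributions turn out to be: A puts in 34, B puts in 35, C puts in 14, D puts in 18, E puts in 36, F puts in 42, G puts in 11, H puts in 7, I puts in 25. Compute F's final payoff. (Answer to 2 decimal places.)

Total contributed: 34 + 35 + 14 + 18 + 36 + 42 + 11 + 7 + 25 = 222.
Each receives 0.90 × 222 = 199.80 from the mitigation fund.
F keeps 43 − 42 = 1, so F's payoff is 1 + 199.80 = 200.80.

200.80 billion dollars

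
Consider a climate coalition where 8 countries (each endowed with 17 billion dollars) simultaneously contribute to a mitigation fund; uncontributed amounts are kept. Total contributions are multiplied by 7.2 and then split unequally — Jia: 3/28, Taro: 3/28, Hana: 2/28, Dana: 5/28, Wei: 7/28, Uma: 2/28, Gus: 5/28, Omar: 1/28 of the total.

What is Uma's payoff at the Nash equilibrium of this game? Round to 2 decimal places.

Each unit j contributes comes back to j as 7.2 × (j's share), so j prefers to contribute only if that share exceeds 1/7.2 = 0.1389; otherwise keeping the unit dominates.
Dana, Wei and Gus clear that bar, contributing 17 each; the remaining 5 contribute 0. Total contributed: 51.
Uma keeps 17 and receives 7.2 × 51 × 2/28 = 26.23 from the mitigation fund, for a payoff of 43.23.

43.23 billion dollars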